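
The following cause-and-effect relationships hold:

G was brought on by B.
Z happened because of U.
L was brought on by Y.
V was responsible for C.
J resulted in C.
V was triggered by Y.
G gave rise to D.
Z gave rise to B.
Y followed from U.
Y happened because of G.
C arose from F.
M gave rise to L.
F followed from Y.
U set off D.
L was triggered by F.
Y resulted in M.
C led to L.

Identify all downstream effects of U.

Direct effects: Z, Y, D.
2 steps out: B, V, F, M, L.
3 steps out: G, C.
Not reachable from it: J.

B, C, D, F, G, L, M, V, Y, Z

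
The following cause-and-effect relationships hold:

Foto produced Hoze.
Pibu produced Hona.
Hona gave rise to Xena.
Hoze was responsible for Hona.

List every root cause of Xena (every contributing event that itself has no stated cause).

Foto, Pibu

Tracing upstream from Xena: Xena ← Hona ← Hoze ← Foto.
A separate upstream branch: Xena ← Hona ← Pibu.
Each of those chain origins has no stated cause.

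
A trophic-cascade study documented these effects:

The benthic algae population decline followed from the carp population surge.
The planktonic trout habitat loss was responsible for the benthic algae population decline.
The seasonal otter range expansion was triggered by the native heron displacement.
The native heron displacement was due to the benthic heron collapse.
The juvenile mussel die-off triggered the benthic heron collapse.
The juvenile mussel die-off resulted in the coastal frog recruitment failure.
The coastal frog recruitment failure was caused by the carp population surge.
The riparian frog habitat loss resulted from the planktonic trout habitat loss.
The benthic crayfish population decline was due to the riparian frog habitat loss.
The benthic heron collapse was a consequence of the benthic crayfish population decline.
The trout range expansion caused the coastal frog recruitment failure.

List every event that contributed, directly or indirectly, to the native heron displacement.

the benthic crayfish population decline, the benthic heron collapse, the juvenile mussel die-off, the planktonic trout habitat loss, the riparian frog habitat loss

Immediate cause of the native heron displacement: the benthic heron collapse.
Further upstream: the planktonic trout habitat loss, the riparian frog habitat loss, the benthic crayfish population decline, the juvenile mussel die-off.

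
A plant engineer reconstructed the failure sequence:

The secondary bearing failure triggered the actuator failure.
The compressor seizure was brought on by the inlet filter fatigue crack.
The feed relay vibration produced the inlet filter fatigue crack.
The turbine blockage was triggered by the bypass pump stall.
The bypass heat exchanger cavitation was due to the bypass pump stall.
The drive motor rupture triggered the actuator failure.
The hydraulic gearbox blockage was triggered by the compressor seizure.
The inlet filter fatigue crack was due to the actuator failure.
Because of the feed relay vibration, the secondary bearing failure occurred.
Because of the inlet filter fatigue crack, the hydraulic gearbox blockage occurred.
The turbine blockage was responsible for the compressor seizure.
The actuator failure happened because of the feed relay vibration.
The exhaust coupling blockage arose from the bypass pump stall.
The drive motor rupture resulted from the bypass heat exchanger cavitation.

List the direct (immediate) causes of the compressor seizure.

the inlet filter fatigue crack, the turbine blockage

Upstream contributors include the bypass pump stall, the bypass heat exchanger cavitation, the drive motor rupture, the feed relay vibration, the secondary bearing failure, the actuator failure, but only the inlet filter fatigue crack, the turbine blockage feed directly into the compressor seizure.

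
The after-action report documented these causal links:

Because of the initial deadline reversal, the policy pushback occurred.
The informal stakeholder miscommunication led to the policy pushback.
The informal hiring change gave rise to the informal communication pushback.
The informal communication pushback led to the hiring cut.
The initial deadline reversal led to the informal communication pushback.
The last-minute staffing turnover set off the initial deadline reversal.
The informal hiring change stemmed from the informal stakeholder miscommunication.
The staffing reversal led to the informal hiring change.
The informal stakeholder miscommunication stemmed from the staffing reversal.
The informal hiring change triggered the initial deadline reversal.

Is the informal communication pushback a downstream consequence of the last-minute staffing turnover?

There is a causal chain: the last-minute staffing turnover → the initial deadline reversal → the informal communication pushback.

Yes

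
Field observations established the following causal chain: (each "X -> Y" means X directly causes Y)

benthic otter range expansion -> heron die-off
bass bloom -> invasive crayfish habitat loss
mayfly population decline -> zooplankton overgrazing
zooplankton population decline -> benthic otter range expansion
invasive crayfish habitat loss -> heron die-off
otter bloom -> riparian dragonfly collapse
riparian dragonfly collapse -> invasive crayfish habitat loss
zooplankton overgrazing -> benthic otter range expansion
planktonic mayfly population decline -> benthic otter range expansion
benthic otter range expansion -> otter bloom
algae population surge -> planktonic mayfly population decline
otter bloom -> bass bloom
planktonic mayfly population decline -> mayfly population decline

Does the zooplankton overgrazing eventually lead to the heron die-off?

There is a causal chain: the zooplankton overgrazing → the benthic otter range expansion → the heron die-off.

Yes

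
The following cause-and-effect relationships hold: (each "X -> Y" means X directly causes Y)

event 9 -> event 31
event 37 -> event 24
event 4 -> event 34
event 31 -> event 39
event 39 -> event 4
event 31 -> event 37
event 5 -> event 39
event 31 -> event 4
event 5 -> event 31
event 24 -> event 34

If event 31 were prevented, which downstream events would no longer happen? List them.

Downstream of event 31: event 39, event 37, event 24, event 4, event 34.
Of those, still caused via another path: event 39, event 4, event 34.
The remainder have no surviving cause.

event 24, event 37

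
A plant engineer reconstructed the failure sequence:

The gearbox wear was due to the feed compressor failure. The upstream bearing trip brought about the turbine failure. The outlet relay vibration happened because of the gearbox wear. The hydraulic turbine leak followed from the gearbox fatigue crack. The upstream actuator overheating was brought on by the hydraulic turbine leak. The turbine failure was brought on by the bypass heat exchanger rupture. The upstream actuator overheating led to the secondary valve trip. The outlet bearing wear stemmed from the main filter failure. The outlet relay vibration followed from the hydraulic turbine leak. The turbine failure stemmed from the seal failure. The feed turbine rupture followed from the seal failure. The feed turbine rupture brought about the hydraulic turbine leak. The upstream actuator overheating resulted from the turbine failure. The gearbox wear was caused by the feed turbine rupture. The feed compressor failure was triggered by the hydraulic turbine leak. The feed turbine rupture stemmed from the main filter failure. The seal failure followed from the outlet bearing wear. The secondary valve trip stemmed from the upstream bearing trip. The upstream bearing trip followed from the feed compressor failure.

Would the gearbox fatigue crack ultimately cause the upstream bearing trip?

There is a causal chain: the gearbox fatigue crack → the hydraulic turbine leak → the feed compressor failure → the upstream bearing trip.

Yes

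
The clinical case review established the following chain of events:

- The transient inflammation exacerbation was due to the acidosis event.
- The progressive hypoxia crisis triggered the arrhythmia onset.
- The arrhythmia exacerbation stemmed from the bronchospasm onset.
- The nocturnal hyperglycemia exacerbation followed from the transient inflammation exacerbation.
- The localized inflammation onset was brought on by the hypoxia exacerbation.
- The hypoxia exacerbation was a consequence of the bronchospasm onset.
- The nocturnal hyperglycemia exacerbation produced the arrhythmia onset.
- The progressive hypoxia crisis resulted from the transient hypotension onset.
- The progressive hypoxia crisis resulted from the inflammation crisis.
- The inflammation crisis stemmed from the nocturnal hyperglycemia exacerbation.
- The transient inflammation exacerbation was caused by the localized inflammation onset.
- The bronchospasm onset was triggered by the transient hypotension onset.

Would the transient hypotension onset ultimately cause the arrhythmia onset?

There is a causal chain: the transient hypotension onset → the progressive hypoxia crisis → the arrhythmia onset.

Yes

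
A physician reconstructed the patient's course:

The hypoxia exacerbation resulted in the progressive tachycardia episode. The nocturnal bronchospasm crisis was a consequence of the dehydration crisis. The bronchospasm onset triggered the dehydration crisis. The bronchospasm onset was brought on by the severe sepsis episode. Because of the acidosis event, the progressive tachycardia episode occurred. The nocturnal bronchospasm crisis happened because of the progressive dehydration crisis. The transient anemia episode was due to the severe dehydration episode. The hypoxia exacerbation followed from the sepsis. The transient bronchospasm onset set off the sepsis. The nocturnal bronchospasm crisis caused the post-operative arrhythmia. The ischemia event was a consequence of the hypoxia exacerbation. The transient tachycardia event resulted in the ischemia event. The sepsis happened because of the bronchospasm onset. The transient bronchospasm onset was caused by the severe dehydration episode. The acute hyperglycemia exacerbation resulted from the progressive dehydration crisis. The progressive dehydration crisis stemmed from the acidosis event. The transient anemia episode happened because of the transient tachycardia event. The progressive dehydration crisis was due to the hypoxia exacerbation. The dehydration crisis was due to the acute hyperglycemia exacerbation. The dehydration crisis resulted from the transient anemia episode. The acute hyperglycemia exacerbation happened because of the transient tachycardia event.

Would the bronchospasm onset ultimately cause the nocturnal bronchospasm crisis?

Yes

There is a causal chain: the bronchospasm onset → the dehydration crisis → the nocturnal bronchospasm crisis.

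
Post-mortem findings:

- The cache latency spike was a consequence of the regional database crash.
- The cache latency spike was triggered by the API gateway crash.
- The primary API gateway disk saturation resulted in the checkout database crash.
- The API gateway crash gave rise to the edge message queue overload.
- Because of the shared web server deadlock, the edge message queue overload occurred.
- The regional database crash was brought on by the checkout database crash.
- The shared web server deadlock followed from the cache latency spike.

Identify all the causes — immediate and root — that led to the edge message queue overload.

Immediate causes of the edge message queue overload: the API gateway crash, the shared web server deadlock.
Further upstream: the primary API gateway disk saturation, the checkout database crash, the regional database crash, the cache latency spike.

the API gateway crash, the cache latency spike, the checkout database crash, the primary API gateway disk saturation, the regional database crash, the shared web server deadlock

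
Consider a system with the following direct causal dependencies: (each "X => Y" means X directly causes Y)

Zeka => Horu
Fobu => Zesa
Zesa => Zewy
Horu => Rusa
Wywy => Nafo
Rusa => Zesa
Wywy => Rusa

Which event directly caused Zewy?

Zesa

Upstream contributors include Zeka, Wywy, Horu, Rusa, Fobu, but only Zesa feeds directly into Zewy.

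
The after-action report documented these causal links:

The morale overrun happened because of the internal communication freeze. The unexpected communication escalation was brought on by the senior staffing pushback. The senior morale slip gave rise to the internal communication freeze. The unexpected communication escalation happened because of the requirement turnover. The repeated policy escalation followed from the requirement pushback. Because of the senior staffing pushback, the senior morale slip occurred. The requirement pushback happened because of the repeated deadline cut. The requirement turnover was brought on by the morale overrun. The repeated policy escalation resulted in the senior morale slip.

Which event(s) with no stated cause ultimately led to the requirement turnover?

Tracing upstream from the requirement turnover: the requirement turnover ← the morale overrun ← the internal communication freeze ← the senior morale slip ← the senior staffing pushback.
A separate upstream branch: the requirement turnover ← the morale overrun ← the internal communication freeze ← the senior morale slip ← the repeated policy escalation ← the requirement pushback ← the repeated deadline cut.
Each of those chain origins has no stated cause.

the repeated deadline cut, the senior staffing pushback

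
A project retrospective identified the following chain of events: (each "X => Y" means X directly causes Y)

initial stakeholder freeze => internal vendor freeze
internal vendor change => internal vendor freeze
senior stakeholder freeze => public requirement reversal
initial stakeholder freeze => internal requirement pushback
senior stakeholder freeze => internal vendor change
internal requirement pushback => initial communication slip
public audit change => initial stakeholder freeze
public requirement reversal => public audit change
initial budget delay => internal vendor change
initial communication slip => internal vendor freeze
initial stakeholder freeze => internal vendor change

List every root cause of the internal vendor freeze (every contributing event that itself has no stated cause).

Tracing upstream from the internal vendor freeze: the internal vendor freeze ← the internal vendor change ← the senior stakeholder freeze.
A separate upstream branch: the internal vendor freeze ← the internal vendor change ← the initial budget delay.
Each of those chain origins has no stated cause.

the initial budget delay, the senior stakeholder freeze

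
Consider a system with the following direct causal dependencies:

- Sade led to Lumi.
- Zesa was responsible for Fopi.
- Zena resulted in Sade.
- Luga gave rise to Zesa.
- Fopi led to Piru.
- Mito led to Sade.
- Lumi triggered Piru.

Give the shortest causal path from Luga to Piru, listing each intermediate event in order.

Luga → Zesa → Fopi → Piru

Luga → Zesa
Zesa → Fopi
Fopi → Piru
Length: 3 steps.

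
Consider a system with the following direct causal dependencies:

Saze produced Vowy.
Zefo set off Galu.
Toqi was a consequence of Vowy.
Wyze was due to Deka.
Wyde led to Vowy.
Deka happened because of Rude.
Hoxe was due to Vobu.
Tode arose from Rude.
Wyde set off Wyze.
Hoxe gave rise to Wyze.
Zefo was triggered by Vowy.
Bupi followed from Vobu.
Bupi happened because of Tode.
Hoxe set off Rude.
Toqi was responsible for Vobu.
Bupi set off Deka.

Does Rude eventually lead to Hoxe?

Rude leads to Tode, Bupi, Deka, Wyze; Hoxe is not among them.

No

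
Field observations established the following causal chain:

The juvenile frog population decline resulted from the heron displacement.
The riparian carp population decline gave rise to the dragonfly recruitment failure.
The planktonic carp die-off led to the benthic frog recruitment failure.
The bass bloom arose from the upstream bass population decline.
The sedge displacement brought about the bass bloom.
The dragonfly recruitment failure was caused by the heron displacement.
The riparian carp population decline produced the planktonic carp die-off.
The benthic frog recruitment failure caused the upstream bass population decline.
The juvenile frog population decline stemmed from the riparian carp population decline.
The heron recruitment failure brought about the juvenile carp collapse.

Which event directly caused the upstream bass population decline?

Upstream contributors include the riparian carp population decline, the planktonic carp die-off, but only the benthic frog recruitment failure feeds directly into the upstream bass population decline.

the benthic frog recruitment failure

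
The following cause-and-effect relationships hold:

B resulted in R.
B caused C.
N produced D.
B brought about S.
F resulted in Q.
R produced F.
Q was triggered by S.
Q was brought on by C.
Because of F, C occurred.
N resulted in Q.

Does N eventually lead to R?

N leads to D, Q; R is not among them.

No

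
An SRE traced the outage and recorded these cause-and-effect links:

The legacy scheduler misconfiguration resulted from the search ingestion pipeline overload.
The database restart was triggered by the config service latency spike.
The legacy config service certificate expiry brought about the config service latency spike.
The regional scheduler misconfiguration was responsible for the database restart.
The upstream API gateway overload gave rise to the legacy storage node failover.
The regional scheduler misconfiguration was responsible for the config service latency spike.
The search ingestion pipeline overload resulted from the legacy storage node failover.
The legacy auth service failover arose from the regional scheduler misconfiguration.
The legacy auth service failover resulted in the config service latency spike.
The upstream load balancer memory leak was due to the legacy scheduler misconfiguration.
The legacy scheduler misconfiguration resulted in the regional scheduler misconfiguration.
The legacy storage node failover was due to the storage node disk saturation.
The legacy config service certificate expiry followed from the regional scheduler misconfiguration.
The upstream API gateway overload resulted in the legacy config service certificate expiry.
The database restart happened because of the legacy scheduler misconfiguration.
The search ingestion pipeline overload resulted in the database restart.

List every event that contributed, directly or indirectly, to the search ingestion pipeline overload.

Immediate cause of the search ingestion pipeline overload: the legacy storage node failover.
Further upstream: the upstream API gateway overload, the storage node disk saturation.

the legacy storage node failover, the storage node disk saturation, the upstream API gateway overload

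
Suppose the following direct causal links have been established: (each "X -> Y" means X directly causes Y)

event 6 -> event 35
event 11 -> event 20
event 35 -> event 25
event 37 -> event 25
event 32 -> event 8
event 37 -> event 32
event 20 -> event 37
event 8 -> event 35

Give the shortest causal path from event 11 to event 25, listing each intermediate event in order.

event 11 → event 20
event 20 → event 37
event 37 → event 25
Length: 3 steps.

event 11 → event 20 → event 37 → event 25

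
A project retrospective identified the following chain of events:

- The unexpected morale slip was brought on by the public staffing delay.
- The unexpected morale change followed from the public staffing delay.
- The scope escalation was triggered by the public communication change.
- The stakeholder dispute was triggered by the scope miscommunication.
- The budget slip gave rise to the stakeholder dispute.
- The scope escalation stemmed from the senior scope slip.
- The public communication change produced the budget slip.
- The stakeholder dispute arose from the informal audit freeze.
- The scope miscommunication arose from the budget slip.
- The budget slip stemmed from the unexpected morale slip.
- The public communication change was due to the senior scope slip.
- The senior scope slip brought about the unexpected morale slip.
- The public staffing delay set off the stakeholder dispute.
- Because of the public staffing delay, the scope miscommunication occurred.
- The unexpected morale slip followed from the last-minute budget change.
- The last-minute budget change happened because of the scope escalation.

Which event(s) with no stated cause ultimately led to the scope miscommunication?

the public staffing delay, the senior scope slip

Tracing upstream from the scope miscommunication: the scope miscommunication ← the public staffing delay.
A separate upstream branch: the scope miscommunication ← the budget slip ← the public communication change ← the senior scope slip.
Each of those chain origins has no stated cause.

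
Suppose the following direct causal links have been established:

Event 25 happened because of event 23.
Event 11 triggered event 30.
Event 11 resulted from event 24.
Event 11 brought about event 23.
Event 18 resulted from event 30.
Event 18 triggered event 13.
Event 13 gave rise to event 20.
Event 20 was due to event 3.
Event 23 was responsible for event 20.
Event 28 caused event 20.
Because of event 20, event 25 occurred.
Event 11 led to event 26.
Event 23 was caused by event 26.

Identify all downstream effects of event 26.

event 20, event 23, event 25

Direct effects: event 23.
2 steps out: event 20, event 25.
Not reachable from it: event 24, event 11, event 30, event 3, event 18, event 13, event 28.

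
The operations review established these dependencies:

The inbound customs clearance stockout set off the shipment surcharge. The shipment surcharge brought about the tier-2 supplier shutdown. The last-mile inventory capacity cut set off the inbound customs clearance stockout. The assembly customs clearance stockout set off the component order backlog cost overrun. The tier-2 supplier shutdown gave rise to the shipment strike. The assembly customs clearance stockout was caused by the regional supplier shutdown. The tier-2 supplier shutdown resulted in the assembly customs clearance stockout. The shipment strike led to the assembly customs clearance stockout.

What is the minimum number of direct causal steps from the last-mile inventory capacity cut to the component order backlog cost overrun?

Shortest chain: the last-mile inventory capacity cut → the inbound customs clearance stockout → the shipment surcharge → the tier-2 supplier shutdown → the assembly customs clearance stockout → the component order backlog cost overrun.

5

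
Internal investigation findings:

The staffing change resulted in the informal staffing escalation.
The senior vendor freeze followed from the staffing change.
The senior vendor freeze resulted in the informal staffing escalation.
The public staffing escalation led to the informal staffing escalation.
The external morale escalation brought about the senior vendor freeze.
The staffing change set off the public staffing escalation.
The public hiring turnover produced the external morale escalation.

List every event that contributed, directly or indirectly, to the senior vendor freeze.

Immediate causes of the senior vendor freeze: the staffing change, the external morale escalation.
Further upstream: the public hiring turnover.

the external morale escalation, the public hiring turnover, the staffing change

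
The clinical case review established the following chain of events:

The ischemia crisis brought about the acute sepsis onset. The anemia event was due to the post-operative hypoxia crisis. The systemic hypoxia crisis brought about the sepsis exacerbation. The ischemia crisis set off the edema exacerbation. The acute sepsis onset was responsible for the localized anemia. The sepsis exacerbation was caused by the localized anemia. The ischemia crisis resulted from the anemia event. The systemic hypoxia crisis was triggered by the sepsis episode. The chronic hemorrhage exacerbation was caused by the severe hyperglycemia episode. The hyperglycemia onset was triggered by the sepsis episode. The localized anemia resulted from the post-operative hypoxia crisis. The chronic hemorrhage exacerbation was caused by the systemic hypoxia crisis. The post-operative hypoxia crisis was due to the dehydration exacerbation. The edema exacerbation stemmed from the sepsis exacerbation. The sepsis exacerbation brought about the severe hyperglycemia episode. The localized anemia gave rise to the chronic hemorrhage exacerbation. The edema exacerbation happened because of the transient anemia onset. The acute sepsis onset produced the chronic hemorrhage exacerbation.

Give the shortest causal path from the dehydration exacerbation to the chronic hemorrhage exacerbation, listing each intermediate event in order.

the dehydration exacerbation → the post-operative hypoxia crisis → the localized anemia → the chronic hemorrhage exacerbation

the dehydration exacerbation → the post-operative hypoxia crisis
the post-operative hypoxia crisis → the localized anemia
the localized anemia → the chronic hemorrhage exacerbation
Length: 3 steps.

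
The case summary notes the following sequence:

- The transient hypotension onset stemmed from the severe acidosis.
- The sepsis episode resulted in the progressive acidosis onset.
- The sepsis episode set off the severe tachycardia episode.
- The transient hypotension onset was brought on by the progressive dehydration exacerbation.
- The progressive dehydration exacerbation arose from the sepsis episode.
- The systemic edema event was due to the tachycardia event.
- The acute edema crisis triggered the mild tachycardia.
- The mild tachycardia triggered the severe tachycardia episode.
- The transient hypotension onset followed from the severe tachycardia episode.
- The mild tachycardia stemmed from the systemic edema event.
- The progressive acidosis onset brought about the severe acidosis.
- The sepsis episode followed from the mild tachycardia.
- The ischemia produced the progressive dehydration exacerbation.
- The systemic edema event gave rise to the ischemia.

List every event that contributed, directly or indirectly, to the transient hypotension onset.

Immediate causes of the transient hypotension onset: the severe tachycardia episode, the severe acidosis, the progressive dehydration exacerbation.
Further upstream: the tachycardia event, the systemic edema event, the mild tachycardia, the sepsis episode, the progressive acidosis onset, the ischemia, the acute edema crisis.

the acute edema crisis, the ischemia, the mild tachycardia, the progressive acidosis onset, the progressive dehydration exacerbation, the sepsis episode, the severe acidosis, the severe tachycardia episode, the systemic edema event, the tachycardia event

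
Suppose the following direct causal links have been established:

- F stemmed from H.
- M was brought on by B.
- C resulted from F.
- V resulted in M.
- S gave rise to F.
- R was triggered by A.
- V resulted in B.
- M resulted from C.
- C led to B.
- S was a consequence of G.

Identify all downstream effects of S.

Direct effects: F.
2 steps out: C.
3 steps out: B, M.
Not reachable from it: V, G, A, R, H.

B, C, F, M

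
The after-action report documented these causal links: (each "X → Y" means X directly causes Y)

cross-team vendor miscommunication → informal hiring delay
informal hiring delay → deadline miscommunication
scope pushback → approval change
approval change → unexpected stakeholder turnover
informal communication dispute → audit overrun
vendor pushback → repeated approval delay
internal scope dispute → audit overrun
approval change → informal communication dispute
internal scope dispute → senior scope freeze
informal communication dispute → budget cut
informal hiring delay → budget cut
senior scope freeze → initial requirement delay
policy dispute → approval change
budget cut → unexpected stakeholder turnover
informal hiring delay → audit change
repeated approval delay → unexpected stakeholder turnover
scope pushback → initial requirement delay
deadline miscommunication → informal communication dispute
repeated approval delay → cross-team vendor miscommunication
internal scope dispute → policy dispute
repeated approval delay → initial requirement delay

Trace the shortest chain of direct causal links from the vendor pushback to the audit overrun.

the vendor pushback → the repeated approval delay
the repeated approval delay → the cross-team vendor miscommunication
the cross-team vendor miscommunication → the informal hiring delay
the informal hiring delay → the deadline miscommunication
the deadline miscommunication → the informal communication dispute
the informal communication dispute → the audit overrun
Length: 6 steps.

the vendor pushback → the repeated approval delay → the cross-team vendor miscommunication → the informal hiring delay → the deadline miscommunication → the informal communication dispute → the audit overrun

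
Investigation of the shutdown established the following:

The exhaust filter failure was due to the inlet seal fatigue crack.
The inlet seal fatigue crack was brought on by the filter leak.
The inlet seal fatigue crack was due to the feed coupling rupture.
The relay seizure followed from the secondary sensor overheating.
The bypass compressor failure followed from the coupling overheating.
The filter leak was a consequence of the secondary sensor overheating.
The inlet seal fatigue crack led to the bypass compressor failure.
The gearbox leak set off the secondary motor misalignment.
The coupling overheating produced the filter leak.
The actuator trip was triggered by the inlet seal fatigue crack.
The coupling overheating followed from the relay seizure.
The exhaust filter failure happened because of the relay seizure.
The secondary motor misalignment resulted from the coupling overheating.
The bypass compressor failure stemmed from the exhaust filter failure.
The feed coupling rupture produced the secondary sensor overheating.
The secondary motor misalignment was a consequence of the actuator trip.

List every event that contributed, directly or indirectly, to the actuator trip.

the coupling overheating, the feed coupling rupture, the filter leak, the inlet seal fatigue crack, the relay seizure, the secondary sensor overheating

Immediate cause of the actuator trip: the inlet seal fatigue crack.
Further upstream: the feed coupling rupture, the secondary sensor overheating, the relay seizure, the coupling overheating, the filter leak.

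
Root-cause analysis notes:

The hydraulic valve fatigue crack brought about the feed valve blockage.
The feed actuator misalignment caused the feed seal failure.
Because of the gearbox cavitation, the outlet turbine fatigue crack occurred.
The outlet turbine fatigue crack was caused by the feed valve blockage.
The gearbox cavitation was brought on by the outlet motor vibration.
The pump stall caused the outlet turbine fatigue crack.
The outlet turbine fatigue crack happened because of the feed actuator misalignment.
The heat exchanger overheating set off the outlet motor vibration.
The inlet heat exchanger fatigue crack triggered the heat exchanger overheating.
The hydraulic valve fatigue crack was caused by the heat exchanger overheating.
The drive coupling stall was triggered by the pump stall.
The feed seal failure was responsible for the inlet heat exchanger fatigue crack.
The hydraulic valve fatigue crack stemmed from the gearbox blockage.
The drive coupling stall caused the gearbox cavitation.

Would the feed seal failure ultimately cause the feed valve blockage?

There is a causal chain: the feed seal failure → the inlet heat exchanger fatigue crack → the heat exchanger overheating → the hydraulic valve fatigue crack → the feed valve blockage.

Yes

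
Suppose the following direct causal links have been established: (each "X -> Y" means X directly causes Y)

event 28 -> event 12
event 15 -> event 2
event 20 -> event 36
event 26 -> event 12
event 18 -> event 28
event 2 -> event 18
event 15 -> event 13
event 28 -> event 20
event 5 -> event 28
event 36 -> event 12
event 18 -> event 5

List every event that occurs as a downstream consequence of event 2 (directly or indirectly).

Direct effects: event 18.
2 steps out: event 5, event 28.
3 steps out: event 20, event 12.
4 steps out: event 36.
Not reachable from it: event 15, event 13, event 26.

event 12, event 18, event 20, event 28, event 36, event 5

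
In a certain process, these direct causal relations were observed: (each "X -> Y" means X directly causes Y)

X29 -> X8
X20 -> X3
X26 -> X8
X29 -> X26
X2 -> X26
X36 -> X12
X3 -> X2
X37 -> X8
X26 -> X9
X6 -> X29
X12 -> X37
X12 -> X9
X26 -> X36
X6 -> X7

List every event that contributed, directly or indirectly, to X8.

Immediate causes of X8: X29, X26, X37.
Further upstream: X6, X20, X3, X2, X36, X12.

X12, X2, X20, X26, X29, X3, X36, X37, X6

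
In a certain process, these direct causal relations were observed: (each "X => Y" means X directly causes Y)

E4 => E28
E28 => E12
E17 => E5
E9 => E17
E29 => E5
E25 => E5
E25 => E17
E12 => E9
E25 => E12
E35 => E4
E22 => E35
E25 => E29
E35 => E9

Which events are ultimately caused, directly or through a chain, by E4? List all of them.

Direct effects: E28.
2 steps out: E12.
3 steps out: E9.
4 steps out: E17.
5 steps out: E5.
Not reachable from it: E22, E35, E25, E29.

E12, E17, E28, E5, E9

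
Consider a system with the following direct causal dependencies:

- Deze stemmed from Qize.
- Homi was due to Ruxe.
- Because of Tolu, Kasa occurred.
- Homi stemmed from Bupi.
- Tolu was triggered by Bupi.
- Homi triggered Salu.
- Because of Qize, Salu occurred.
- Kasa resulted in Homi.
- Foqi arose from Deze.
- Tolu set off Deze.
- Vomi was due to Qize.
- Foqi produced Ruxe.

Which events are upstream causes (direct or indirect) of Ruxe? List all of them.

Immediate cause of Ruxe: Foqi.
Further upstream: Bupi, Tolu, Qize, Deze.

Bupi, Deze, Foqi, Qize, Tolu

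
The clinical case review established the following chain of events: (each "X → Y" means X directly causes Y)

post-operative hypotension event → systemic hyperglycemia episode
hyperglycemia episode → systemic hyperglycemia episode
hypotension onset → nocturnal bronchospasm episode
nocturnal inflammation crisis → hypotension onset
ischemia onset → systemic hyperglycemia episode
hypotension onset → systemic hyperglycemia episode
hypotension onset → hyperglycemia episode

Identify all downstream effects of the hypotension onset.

Direct effects: the hyperglycemia episode, the systemic hyperglycemia episode, the nocturnal bronchospasm episode.
Not reachable from it: the post-operative hypotension event, the nocturnal inflammation crisis, the ischemia onset.

the hyperglycemia episode, the nocturnal bronchospasm episode, the systemic hyperglycemia episode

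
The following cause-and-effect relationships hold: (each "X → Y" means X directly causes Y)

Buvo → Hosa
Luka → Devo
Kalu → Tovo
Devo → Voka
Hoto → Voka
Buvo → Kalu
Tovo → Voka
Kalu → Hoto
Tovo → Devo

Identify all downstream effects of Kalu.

Direct effects: Hoto, Tovo.
2 steps out: Devo, Voka.
Not reachable from it: Buvo, Hosa, Luka.

Devo, Hoto, Tovo, Voka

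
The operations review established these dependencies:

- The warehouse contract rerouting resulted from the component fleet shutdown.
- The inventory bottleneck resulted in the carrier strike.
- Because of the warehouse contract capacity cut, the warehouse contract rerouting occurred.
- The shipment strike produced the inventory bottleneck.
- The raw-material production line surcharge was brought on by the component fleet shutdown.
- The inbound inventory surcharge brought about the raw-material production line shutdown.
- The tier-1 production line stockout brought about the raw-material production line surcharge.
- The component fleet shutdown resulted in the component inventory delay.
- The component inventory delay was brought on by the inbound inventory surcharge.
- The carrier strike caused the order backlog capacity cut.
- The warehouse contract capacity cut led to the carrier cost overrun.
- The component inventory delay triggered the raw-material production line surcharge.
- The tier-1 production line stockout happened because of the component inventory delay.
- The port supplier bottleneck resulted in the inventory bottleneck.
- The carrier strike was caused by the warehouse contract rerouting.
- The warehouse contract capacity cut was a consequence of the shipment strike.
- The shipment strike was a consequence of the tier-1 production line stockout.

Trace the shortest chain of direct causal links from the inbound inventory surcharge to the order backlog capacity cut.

the inbound inventory surcharge → the component inventory delay
the component inventory delay → the tier-1 production line stockout
the tier-1 production line stockout → the shipment strike
the shipment strike → the inventory bottleneck
the inventory bottleneck → the carrier strike
the carrier strike → the order backlog capacity cut
Length: 6 steps.

the inbound inventory surcharge → the component inventory delay → the tier-1 production line stockout → the shipment strike → the inventory bottleneck → the carrier strike → the order backlog capacity cut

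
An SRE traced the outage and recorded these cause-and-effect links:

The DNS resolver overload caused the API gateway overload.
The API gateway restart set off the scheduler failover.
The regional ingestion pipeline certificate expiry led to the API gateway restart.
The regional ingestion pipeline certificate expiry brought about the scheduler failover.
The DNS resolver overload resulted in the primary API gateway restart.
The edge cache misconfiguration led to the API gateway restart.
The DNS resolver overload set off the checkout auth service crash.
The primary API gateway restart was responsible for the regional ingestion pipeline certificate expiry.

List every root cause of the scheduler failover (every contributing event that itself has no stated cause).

Tracing upstream from the scheduler failover: the scheduler failover ← the regional ingestion pipeline certificate expiry ← the primary API gateway restart ← the DNS resolver overload.
A separate upstream branch: the scheduler failover ← the API gateway restart ← the edge cache misconfiguration.
Each of those chain origins has no stated cause.

the DNS resolver overload, the edge cache misconfiguration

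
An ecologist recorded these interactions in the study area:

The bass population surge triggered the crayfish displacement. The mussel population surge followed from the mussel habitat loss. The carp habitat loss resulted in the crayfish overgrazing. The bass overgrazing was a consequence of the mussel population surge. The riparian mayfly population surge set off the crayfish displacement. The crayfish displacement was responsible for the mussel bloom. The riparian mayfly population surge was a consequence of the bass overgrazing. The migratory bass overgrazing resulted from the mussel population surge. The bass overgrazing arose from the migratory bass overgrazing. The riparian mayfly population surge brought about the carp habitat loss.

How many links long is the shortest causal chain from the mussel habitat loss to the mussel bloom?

Shortest chain: the mussel habitat loss → the mussel population surge → the bass overgrazing → the riparian mayfly population surge → the crayfish displacement → the mussel bloom.

5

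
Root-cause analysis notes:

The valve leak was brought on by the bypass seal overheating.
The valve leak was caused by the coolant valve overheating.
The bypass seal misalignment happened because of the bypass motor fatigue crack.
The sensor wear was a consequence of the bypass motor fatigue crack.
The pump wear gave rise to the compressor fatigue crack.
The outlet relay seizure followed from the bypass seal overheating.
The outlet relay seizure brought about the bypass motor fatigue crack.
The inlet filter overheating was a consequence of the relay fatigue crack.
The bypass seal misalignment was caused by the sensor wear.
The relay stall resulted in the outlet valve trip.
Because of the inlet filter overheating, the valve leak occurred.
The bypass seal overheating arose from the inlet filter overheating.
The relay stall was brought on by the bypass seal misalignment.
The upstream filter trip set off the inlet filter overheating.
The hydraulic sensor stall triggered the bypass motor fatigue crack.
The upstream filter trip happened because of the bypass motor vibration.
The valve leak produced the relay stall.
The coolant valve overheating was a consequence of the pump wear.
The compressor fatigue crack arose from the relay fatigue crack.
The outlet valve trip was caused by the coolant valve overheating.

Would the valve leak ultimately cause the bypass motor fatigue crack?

The valve leak leads to the relay stall, the outlet valve trip; the bypass motor fatigue crack is not among them.

No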